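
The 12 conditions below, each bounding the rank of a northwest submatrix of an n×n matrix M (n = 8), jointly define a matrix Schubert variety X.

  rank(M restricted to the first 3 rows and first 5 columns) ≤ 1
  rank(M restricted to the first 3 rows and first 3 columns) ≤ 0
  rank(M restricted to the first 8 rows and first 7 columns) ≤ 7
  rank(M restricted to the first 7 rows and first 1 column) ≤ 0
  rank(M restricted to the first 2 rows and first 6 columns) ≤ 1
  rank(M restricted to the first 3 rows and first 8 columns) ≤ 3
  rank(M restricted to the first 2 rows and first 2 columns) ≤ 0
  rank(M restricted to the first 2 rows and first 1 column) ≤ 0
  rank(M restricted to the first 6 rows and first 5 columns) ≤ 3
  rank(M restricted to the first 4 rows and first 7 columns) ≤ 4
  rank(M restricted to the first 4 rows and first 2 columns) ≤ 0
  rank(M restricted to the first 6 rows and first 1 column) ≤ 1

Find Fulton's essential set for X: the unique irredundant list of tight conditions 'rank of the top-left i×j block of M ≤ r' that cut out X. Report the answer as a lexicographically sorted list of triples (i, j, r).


Computing R[i][j] = min implied NW-rank bound (n=8, 12 conditions):

  0  0  0  1  1  1  1  1
  0  0  0  1  1  1  2  2
  0  0  0  1  1  2  3  3
  0  0  1  2  2  3  4  4
  0  1  2  3  3  4  5  5
  0  1  2  3  3  4  5  6
  0  1  2  3  4  5  6  7
  1  2  3  4  5  6  7  8

giving w = (4, 7, 6, 3, 2, 8, 5, 1) via Δ²R.

ℓ(w)=18; the 6 essential cells (i,j,r):

[(2, 6, 1), (3, 3, 0), (3, 5, 1), (4, 2, 0), (6, 5, 3), (7, 1, 0)]


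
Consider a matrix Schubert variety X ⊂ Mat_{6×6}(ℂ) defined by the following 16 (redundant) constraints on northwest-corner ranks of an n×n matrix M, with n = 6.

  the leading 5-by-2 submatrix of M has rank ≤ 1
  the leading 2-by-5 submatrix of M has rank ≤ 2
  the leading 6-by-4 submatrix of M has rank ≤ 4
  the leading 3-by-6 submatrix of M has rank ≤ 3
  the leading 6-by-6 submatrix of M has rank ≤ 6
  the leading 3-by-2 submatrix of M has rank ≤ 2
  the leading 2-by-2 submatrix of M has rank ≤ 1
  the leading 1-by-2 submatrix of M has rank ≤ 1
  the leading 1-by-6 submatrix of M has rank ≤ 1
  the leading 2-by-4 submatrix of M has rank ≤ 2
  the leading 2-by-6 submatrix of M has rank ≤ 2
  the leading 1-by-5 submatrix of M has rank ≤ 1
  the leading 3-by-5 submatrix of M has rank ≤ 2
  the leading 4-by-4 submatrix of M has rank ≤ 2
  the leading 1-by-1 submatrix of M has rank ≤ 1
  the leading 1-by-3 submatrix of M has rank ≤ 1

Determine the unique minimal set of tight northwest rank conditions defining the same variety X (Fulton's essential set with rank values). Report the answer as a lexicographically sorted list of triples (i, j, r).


Recovering R(i,j) via the rank-extension bound from the 16 conditions:

  R[1]: 1  1  1  1  1  1
  R[2]: 1  1  2  2  2  2
  R[3]: 1  1  2  2  2  3
  R[4]: 1  1  2  2  3  4
  R[5]: 1  1  2  3  4  5
  R[6]: 1  2  3  4  5  6

second differences of R give the permutation w = (1, 3, 6, 5, 4, 2).

3 SE-corners of the 7-cell Rothe diagram give Ess(w):

[(3, 5, 2), (4, 4, 2), (5, 2, 1)]


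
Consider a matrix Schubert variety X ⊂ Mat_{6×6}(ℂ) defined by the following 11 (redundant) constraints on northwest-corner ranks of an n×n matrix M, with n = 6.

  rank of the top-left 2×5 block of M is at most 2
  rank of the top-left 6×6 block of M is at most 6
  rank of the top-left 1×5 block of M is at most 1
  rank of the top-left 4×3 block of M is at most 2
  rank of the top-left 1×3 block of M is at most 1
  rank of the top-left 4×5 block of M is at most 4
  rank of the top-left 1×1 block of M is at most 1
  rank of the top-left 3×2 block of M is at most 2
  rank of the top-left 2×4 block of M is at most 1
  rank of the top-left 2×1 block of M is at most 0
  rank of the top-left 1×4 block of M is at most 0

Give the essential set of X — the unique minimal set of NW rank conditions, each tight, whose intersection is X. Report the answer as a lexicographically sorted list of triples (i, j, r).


Rank table r_w(6×6) implied by the 11 constraints:

  R[1]: 0 | 0 | 0 | 0 | 1 | 1
  R[2]: 0 | 1 | 1 | 1 | 2 | 2
  R[3]: 1 | 2 | 2 | 2 | 3 | 3
  R[4]: 1 | 2 | 2 | 3 | 4 | 4
  R[5]: 1 | 2 | 3 | 4 | 5 | 5
  R[6]: 1 | 2 | 3 | 4 | 5 | 6

hence w(1..6) = (5, 2, 1, 4, 3, 6).

ℓ(w)=6; the 3 essential cells (i,j,r):

[(1, 4, 0), (2, 1, 0), (4, 3, 2)]


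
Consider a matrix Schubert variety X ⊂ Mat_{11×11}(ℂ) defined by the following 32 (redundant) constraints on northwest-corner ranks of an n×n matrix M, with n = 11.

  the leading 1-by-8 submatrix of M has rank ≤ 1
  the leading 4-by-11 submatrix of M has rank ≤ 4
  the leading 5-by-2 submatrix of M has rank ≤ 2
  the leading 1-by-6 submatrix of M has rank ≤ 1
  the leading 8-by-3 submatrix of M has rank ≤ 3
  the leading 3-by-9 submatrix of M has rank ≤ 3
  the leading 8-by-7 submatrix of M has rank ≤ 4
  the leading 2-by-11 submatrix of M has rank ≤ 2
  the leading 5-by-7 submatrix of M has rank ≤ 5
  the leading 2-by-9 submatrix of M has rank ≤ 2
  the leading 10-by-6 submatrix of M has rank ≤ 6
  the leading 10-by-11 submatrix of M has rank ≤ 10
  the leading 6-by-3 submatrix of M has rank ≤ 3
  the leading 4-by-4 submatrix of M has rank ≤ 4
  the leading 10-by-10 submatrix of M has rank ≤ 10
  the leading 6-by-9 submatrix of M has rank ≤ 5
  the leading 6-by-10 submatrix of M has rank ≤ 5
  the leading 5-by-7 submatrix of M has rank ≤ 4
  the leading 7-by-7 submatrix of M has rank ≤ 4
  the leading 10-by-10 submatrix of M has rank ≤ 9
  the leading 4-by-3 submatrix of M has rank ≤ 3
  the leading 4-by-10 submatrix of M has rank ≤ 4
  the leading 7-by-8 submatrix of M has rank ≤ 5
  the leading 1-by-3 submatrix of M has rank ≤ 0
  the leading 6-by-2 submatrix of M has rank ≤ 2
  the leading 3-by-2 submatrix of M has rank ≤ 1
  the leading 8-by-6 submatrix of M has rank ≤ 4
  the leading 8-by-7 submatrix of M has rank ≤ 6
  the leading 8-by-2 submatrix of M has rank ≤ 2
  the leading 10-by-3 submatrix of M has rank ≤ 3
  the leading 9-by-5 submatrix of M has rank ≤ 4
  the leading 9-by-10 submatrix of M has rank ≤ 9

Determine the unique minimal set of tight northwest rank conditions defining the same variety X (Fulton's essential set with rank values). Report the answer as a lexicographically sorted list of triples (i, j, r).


Propagating the 32 rank bounds to every northwest block:

  i=1: 0  0  0  1  1  1  1  1  1  1  1
  i=2: 1  1  1  2  2  2  2  2  2  2  2
  i=3: 1  1  2  3  3  3  3  3  3  3  3
  i=4: 1  2  3  4  4  4  4  4  4  4  4
  i=5: 1  2  3  4  4  4  4  5  5  5  5
  i=6: 1  2  3  4  4  4  4  5  5  5  6
  i=7: 1  2  3  4  4  4  4  5  6  6  7
  i=8: 1  2  3  4  4  4  4  5  6  7  8
  i=9: 1  2  3  4  4  5  5  6  7  8  9
  i=10: 1  2  3  4  5  6  6  7  8  9  10
  i=11: 1  2  3  4  5  6  7  8  9  10  11

giving w = (4, 1, 3, 2, 8, 11, 9, 10, 6, 5, 7) via Δ²R.

D(w) has 19 cells with 5 SE-corners; essential set:

[(1, 3, 0), (3, 2, 1), (6, 10, 5), (8, 7, 4), (9, 5, 4)]


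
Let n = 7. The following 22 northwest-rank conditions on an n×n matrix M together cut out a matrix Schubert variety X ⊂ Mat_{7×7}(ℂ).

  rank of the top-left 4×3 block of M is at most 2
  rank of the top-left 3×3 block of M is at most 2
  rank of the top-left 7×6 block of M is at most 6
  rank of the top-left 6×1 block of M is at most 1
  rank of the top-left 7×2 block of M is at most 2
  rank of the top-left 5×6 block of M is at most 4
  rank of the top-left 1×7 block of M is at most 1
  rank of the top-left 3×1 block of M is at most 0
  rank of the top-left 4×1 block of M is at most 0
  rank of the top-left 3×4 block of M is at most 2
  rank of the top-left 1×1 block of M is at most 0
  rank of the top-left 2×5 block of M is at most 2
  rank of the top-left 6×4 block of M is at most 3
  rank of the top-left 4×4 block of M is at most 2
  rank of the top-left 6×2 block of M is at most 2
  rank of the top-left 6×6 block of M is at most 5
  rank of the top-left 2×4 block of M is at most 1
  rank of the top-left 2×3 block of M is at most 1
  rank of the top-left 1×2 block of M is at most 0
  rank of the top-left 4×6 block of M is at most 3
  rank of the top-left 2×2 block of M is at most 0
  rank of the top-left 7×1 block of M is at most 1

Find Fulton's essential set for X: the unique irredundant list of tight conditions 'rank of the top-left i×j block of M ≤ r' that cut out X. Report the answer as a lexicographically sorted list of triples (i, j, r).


Computing R[i][j] = min implied NW-rank bound (n=7, 22 conditions):

  i=1: 0 | 0 | 1 | 1 | 1 | 1 | 1
  i=2: 0 | 0 | 1 | 1 | 2 | 2 | 2
  i=3: 0 | 1 | 2 | 2 | 3 | 3 | 3
  i=4: 0 | 1 | 2 | 2 | 3 | 3 | 4
  i=5: 1 | 2 | 3 | 3 | 4 | 4 | 5
  i=6: 1 | 2 | 3 | 3 | 4 | 5 | 6
  i=7: 1 | 2 | 3 | 4 | 5 | 6 | 7

so w = (3, 5, 2, 7, 1, 6, 4).

Fulton essential set (6 of the 10 Rothe cells):

[(2, 2, 0), (2, 4, 1), (4, 1, 0), (4, 4, 2), (4, 6, 3), (6, 4, 3)]


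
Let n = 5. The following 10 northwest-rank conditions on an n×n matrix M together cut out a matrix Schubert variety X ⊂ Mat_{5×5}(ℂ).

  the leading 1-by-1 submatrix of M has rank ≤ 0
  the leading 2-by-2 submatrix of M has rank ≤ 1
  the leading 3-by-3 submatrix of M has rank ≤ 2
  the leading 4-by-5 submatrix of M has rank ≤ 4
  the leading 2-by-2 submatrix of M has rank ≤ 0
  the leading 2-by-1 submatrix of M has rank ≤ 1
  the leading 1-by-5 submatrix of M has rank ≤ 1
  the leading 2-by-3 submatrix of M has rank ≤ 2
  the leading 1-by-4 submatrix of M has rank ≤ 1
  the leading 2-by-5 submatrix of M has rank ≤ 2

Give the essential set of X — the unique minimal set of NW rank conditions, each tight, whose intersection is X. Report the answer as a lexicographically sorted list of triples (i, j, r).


Computing R[i][j] = min implied NW-rank bound (n=5, 10 conditions):

  R[1]: 0, 0, 1, 1, 1
  R[2]: 0, 0, 1, 2, 2
  R[3]: 1, 1, 2, 3, 3
  R[4]: 1, 2, 3, 4, 4
  R[5]: 1, 2, 3, 4, 5

giving w = (3, 4, 1, 2, 5) via Δ²R.

Fulton essential set (1 of the 4 Rothe cells):

[(2, 2, 0)]


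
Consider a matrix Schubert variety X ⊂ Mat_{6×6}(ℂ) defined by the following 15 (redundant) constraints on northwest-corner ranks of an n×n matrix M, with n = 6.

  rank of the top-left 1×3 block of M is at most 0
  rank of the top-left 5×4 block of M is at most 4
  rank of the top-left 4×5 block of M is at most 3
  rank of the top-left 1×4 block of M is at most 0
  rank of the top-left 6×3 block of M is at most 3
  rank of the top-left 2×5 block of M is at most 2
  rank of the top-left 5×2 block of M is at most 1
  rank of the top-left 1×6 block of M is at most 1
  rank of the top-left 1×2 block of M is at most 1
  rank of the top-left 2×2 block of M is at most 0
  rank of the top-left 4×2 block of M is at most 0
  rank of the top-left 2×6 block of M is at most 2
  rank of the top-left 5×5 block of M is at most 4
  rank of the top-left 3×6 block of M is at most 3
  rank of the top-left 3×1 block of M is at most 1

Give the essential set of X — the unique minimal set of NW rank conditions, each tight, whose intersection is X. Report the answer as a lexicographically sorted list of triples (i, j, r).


Reconstructing r_w from the 15 given conditions:

  0 | 0 | 0 | 0 | 1 | 1
  0 | 0 | 1 | 1 | 2 | 2
  0 | 0 | 1 | 2 | 3 | 3
  0 | 0 | 1 | 2 | 3 | 4
  1 | 1 | 2 | 3 | 4 | 5
  1 | 2 | 3 | 4 | 5 | 6

so w = (5, 3, 4, 6, 1, 2).

2 SE-corners of the 10-cell Rothe diagram give Ess(w):

[(1, 4, 0), (4, 2, 0)]


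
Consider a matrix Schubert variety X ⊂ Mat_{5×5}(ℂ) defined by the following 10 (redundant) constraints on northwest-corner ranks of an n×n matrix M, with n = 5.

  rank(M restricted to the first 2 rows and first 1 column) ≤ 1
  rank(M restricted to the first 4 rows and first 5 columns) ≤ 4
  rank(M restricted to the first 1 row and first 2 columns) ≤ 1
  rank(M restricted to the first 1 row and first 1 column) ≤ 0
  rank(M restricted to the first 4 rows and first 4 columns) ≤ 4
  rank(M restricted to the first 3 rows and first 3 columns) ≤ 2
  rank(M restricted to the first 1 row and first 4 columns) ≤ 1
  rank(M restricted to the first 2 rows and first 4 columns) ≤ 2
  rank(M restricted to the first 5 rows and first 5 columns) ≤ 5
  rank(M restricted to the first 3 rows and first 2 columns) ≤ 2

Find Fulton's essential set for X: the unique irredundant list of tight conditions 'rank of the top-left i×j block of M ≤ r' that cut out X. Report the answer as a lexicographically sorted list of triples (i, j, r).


Rank table r_w(5×5) implied by the 10 constraints:

  row 1: 0 | 1 | 1 | 1 | 1
  row 2: 1 | 2 | 2 | 2 | 2
  row 3: 1 | 2 | 2 | 3 | 3
  row 4: 1 | 2 | 3 | 4 | 4
  row 5: 1 | 2 | 3 | 4 | 5

giving w = (2, 1, 4, 3, 5) via Δ²R.

ℓ(w)=2; the 2 essential cells (i,j,r):

[(1, 1, 0), (3, 3, 2)]


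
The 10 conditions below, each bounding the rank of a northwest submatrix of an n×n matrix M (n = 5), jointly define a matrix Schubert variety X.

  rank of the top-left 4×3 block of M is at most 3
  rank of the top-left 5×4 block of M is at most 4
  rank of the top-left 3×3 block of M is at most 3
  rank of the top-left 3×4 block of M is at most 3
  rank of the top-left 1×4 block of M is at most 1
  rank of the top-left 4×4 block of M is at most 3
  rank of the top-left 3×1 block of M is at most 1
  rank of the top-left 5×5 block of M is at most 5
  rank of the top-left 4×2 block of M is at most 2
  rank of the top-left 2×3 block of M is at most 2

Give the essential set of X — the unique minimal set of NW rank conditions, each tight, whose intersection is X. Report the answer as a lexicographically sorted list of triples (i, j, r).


Computing R[i][j] = min implied NW-rank bound (n=5, 10 conditions):

  i=1: 1 1 1 1 1
  i=2: 1 2 2 2 2
  i=3: 1 2 3 3 3
  i=4: 1 2 3 3 4
  i=5: 1 2 3 4 5

giving w = (1, 2, 3, 5, 4) via Δ²R.

D(w) has 1 cell with 1 SE-corner; essential set:

[(4, 4, 3)]


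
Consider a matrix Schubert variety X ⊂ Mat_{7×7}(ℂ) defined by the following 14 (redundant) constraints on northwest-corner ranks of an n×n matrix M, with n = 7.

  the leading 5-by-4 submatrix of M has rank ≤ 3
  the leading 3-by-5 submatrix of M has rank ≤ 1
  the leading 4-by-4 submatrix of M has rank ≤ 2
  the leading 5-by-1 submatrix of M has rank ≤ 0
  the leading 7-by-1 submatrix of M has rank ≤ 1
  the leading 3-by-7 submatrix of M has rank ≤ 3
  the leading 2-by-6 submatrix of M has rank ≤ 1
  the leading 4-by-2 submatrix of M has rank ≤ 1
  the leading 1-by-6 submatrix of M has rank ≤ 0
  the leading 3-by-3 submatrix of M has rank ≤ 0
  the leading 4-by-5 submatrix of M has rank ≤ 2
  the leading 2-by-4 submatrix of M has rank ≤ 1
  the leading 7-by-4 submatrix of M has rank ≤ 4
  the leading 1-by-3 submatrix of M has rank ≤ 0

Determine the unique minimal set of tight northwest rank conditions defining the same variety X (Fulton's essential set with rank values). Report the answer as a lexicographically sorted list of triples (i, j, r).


Reconstructing r_w from the 14 given conditions:

  row 1: 0 0 0 0 0 0 1
  row 2: 0 0 0 1 1 1 2
  row 3: 0 0 0 1 1 2 3
  row 4: 0 1 1 2 2 3 4
  row 5: 0 1 2 3 3 4 5
  row 6: 1 2 3 4 4 5 6
  row 7: 1 2 3 4 5 6 7

the unique w with this rank table is (7, 4, 6, 2, 3, 1, 5).

D(w) has 15 cells with 4 SE-corners; essential set:

[(1, 6, 0), (3, 3, 0), (3, 5, 1), (5, 1, 0)]


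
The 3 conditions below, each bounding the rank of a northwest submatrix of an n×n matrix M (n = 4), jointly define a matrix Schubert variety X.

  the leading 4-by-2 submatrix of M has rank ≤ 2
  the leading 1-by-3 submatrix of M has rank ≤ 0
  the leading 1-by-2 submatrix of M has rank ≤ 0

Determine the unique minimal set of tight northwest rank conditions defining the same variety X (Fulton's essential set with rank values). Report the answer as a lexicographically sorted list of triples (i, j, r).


The tightest implied rank at each (i,j), from the 3 conditions:

  0 0 0 1
  1 1 1 2
  1 2 2 3
  1 2 3 4

second differences of R give the permutation w = (4, 1, 2, 3).

|D(w)|=3, |Ess(w)|=1:

[(1, 3, 0)]


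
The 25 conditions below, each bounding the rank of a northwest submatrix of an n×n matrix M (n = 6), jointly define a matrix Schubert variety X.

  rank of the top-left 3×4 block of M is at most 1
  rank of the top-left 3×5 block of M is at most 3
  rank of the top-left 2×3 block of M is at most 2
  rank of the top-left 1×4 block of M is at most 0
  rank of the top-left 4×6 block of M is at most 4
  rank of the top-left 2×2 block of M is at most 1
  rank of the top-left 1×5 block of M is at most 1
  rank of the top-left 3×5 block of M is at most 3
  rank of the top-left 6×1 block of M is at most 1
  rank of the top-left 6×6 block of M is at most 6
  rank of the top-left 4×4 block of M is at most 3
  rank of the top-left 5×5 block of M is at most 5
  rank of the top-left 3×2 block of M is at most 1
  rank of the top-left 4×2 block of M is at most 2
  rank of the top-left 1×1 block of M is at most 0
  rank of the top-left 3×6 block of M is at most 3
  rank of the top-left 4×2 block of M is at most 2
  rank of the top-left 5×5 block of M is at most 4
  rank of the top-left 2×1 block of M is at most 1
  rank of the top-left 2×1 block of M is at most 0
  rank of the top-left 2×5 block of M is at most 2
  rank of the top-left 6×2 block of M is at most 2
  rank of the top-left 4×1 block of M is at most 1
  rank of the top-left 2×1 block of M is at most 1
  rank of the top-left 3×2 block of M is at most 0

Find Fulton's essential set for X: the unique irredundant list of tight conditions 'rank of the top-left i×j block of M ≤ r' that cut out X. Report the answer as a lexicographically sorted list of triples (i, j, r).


Recovering R(i,j) via the rank-extension bound from the 25 conditions:

  R[1]: 0 0 0 0 1 1
  R[2]: 0 0 1 1 2 2
  R[3]: 0 0 1 1 2 3
  R[4]: 1 1 2 2 3 4
  R[5]: 1 2 3 3 4 5
  R[6]: 1 2 3 4 5 6

giving w = (5, 3, 6, 1, 2, 4) via Δ²R.

Fulton essential set (3 of the 9 Rothe cells):

[(1, 4, 0), (3, 2, 0), (3, 4, 1)]


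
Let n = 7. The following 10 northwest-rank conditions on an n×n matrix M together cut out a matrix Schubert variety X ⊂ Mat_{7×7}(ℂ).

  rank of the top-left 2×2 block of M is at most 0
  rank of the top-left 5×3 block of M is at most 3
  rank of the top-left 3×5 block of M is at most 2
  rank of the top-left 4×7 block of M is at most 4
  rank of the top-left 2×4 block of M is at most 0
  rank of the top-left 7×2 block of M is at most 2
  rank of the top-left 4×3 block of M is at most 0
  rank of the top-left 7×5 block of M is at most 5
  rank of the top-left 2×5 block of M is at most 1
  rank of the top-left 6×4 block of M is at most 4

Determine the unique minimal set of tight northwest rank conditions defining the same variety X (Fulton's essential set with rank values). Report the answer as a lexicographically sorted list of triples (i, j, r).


Reconstructing r_w from the 10 given conditions:

  i=1: 0 | 0 | 0 | 0 | 1 | 1 | 1
  i=2: 0 | 0 | 0 | 0 | 1 | 2 | 2
  i=3: 0 | 0 | 0 | 1 | 2 | 3 | 3
  i=4: 0 | 0 | 0 | 1 | 2 | 3 | 4
  i=5: 1 | 1 | 1 | 2 | 3 | 4 | 5
  i=6: 1 | 2 | 2 | 3 | 4 | 5 | 6
  i=7: 1 | 2 | 3 | 4 | 5 | 6 | 7

so w = (5, 6, 4, 7, 1, 2, 3).

D(w) has 14 cells with 2 SE-corners; essential set:

[(2, 4, 0), (4, 3, 0)]


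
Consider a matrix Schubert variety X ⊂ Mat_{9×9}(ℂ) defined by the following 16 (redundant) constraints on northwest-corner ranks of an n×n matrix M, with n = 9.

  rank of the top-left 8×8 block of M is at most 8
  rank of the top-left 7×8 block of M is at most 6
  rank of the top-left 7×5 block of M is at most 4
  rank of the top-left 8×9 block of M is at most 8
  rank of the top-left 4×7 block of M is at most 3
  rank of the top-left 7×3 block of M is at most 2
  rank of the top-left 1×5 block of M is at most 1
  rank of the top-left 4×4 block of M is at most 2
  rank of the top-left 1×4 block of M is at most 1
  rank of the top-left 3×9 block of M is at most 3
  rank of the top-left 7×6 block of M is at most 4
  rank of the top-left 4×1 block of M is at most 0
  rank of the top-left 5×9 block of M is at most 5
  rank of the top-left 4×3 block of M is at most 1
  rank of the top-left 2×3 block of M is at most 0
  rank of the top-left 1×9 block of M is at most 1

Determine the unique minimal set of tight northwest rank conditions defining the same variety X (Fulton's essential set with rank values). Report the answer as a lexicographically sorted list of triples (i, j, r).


Propagating the 16 rank bounds to every northwest block:

  i=1: 0 | 0 | 0 | 1 | 1 | 1 | 1 | 1 | 1
  i=2: 0 | 0 | 0 | 1 | 2 | 2 | 2 | 2 | 2
  i=3: 0 | 1 | 1 | 2 | 3 | 3 | 3 | 3 | 3
  i=4: 0 | 1 | 1 | 2 | 3 | 3 | 3 | 4 | 4
  i=5: 1 | 2 | 2 | 3 | 4 | 4 | 4 | 5 | 5
  i=6: 1 | 2 | 2 | 3 | 4 | 4 | 5 | 6 | 6
  i=7: 1 | 2 | 2 | 3 | 4 | 4 | 5 | 6 | 7
  i=8: 1 | 2 | 3 | 4 | 5 | 5 | 6 | 7 | 8
  i=9: 1 | 2 | 3 | 4 | 5 | 6 | 7 | 8 | 9

second differences of R give the permutation w = (4, 5, 2, 8, 1, 7, 9, 3, 6).

Fulton essential set (6 of the 15 Rothe cells):

[(2, 3, 0), (4, 1, 0), (4, 3, 1), (4, 7, 3), (7, 3, 2), (7, 6, 4)]


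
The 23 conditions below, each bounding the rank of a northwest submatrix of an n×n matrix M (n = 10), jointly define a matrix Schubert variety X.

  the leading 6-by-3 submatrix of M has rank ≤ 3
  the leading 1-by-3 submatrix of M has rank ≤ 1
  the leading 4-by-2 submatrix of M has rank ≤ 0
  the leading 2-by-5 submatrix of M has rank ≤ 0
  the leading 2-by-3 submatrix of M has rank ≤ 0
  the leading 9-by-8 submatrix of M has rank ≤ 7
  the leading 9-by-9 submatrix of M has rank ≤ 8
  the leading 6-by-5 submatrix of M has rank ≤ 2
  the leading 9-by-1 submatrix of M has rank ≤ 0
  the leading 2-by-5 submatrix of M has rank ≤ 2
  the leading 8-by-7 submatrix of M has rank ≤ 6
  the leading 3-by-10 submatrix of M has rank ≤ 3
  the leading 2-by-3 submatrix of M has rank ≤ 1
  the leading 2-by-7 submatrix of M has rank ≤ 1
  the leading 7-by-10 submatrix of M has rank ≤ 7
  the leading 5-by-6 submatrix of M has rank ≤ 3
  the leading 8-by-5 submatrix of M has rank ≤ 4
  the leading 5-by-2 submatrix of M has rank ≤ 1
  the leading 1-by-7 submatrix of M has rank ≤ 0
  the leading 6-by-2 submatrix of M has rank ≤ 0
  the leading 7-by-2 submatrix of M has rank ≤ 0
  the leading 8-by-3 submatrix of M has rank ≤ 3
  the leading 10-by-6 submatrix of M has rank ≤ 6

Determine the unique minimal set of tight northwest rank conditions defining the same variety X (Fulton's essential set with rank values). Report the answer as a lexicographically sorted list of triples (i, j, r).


Rank table r_w(10×10) implied by the 23 constraints:

  0 | 0 | 0 | 0 | 0 | 0 | 0 | 1 | 1 | 1
  0 | 0 | 0 | 0 | 0 | 1 | 1 | 2 | 2 | 2
  0 | 0 | 1 | 1 | 1 | 2 | 2 | 3 | 3 | 3
  0 | 0 | 1 | 2 | 2 | 3 | 3 | 4 | 4 | 4
  0 | 0 | 1 | 2 | 2 | 3 | 4 | 5 | 5 | 5
  0 | 0 | 1 | 2 | 2 | 3 | 4 | 5 | 6 | 6
  0 | 0 | 1 | 2 | 3 | 4 | 5 | 6 | 7 | 7
  0 | 1 | 2 | 3 | 4 | 5 | 6 | 7 | 8 | 8
  0 | 1 | 2 | 3 | 4 | 5 | 6 | 7 | 8 | 9
  1 | 2 | 3 | 4 | 5 | 6 | 7 | 8 | 9 | 10

reading off 1-entries of Δ²R: w = (8, 6, 3, 4, 7, 9, 5, 2, 10, 1).

Fulton essential set (5 of the 26 Rothe cells):

[(1, 7, 0), (2, 5, 0), (6, 5, 2), (7, 2, 0), (9, 1, 0)]


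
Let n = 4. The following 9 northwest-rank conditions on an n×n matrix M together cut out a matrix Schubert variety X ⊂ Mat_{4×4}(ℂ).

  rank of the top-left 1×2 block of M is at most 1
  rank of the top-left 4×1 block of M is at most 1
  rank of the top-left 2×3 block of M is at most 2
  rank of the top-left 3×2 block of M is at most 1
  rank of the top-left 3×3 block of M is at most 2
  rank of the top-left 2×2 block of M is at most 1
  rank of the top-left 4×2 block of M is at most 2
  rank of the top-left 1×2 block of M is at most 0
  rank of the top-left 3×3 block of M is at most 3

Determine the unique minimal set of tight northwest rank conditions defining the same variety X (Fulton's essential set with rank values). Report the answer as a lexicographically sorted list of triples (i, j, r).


The tightest implied rank at each (i,j), from the 9 conditions:

  0  0  1  1
  1  1  2  2
  1  1  2  3
  1  2  3  4

second differences of R give the permutation w = (3, 1, 4, 2).

Fulton essential set (2 of the 3 Rothe cells):

[(1, 2, 0), (3, 2, 1)]


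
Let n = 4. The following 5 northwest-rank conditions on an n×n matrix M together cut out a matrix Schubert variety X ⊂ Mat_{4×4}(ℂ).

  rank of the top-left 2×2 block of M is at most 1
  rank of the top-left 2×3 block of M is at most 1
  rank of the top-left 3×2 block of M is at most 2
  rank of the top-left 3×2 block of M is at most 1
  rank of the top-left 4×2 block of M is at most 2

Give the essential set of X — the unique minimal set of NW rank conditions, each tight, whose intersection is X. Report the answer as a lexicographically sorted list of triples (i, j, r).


Rank table r_w(4×4) implied by the 5 constraints:

  1  1  1  1
  1  1  1  2
  1  1  2  3
  1  2  3  4

reading off 1-entries of Δ²R: w = (1, 4, 3, 2).

2 SE-corners of the 3-cell Rothe diagram give Ess(w):

[(2, 3, 1), (3, 2, 1)]


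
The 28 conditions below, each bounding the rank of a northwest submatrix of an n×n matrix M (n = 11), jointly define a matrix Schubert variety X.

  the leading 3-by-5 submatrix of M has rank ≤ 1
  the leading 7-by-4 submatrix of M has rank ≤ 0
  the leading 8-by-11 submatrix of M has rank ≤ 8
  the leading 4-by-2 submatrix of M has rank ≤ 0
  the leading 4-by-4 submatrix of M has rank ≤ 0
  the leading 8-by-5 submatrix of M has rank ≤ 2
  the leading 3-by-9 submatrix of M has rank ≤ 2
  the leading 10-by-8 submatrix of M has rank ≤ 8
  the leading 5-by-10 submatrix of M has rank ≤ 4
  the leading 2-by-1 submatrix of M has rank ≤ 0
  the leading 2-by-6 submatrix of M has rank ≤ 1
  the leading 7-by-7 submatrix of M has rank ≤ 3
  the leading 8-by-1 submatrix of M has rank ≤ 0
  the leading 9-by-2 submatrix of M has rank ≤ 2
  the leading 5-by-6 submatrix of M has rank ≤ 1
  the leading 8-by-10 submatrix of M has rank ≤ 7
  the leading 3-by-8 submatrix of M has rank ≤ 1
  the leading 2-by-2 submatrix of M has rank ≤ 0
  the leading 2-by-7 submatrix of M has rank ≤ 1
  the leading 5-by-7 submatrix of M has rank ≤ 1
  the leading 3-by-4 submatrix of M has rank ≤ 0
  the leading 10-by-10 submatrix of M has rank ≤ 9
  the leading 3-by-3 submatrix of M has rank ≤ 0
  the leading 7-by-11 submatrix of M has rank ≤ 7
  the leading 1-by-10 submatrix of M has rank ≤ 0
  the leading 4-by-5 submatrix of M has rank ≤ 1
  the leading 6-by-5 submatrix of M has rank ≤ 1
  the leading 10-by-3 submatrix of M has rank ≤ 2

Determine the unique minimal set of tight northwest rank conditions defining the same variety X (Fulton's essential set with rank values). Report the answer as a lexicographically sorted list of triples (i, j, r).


Recovering R(i,j) via the rank-extension bound from the 28 conditions:

  row 1: 0 | 0 | 0 | 0 | 0 | 0 | 0 | 0 | 0 | 0 | 1
  row 2: 0 | 0 | 0 | 0 | 1 | 1 | 1 | 1 | 1 | 1 | 2
  row 3: 0 | 0 | 0 | 0 | 1 | 1 | 1 | 1 | 2 | 2 | 3
  row 4: 0 | 0 | 0 | 0 | 1 | 1 | 1 | 2 | 3 | 3 | 4
  row 5: 0 | 0 | 0 | 0 | 1 | 1 | 1 | 2 | 3 | 4 | 5
  row 6: 0 | 0 | 0 | 0 | 1 | 2 | 2 | 3 | 4 | 5 | 6
  row 7: 0 | 0 | 0 | 0 | 1 | 2 | 3 | 4 | 5 | 6 | 7
  row 8: 0 | 1 | 1 | 1 | 2 | 3 | 4 | 5 | 6 | 7 | 8
  row 9: 1 | 2 | 2 | 2 | 3 | 4 | 5 | 6 | 7 | 8 | 9
  row 10: 1 | 2 | 2 | 3 | 4 | 5 | 6 | 7 | 8 | 9 | 10
  row 11: 1 | 2 | 3 | 4 | 5 | 6 | 7 | 8 | 9 | 10 | 11

reading off 1-entries of Δ²R: w = (11, 5, 9, 8, 10, 6, 7, 2, 1, 4, 3).

|D(w)|=43, |Ess(w)|=6:

[(1, 10, 0), (3, 8, 1), (5, 7, 1), (7, 4, 0), (8, 1, 0), (10, 3, 2)]


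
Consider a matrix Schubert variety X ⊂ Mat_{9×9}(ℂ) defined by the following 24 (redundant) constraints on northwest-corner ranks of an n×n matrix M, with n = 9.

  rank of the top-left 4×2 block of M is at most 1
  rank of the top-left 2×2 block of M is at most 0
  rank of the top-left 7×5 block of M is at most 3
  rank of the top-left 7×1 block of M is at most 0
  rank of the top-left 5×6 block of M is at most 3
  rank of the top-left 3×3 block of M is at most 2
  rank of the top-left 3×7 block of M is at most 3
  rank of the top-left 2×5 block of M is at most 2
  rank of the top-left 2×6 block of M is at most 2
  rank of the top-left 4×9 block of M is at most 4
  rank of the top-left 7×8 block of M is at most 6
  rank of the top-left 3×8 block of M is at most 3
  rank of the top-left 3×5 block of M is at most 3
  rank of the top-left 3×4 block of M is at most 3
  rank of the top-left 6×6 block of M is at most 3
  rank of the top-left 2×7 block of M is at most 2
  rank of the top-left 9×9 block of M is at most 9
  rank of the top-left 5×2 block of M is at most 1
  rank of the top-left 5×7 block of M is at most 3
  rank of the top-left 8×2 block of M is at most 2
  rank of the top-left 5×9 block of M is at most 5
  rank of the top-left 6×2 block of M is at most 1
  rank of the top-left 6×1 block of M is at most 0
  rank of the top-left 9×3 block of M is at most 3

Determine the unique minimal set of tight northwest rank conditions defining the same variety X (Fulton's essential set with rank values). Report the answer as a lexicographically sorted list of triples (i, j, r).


Propagating the 24 rank bounds to every northwest block:

  row 1: 0 | 0 | 1 | 1 | 1 | 1 | 1 | 1 | 1
  row 2: 0 | 0 | 1 | 2 | 2 | 2 | 2 | 2 | 2
  row 3: 0 | 1 | 2 | 3 | 3 | 3 | 3 | 3 | 3
  row 4: 0 | 1 | 2 | 3 | 3 | 3 | 3 | 4 | 4
  row 5: 0 | 1 | 2 | 3 | 3 | 3 | 3 | 4 | 5
  row 6: 0 | 1 | 2 | 3 | 3 | 3 | 4 | 5 | 6
  row 7: 0 | 1 | 2 | 3 | 3 | 4 | 5 | 6 | 7
  row 8: 1 | 2 | 3 | 4 | 4 | 5 | 6 | 7 | 8
  row 9: 1 | 2 | 3 | 4 | 5 | 6 | 7 | 8 | 9

giving w = (3, 4, 2, 8, 9, 7, 6, 1, 5) via Δ²R.

Rothe diagram D(w) (18 cells), 5 SE-corners (essential conditions):

[(2, 2, 0), (5, 7, 3), (6, 6, 3), (7, 1, 0), (7, 5, 3)]


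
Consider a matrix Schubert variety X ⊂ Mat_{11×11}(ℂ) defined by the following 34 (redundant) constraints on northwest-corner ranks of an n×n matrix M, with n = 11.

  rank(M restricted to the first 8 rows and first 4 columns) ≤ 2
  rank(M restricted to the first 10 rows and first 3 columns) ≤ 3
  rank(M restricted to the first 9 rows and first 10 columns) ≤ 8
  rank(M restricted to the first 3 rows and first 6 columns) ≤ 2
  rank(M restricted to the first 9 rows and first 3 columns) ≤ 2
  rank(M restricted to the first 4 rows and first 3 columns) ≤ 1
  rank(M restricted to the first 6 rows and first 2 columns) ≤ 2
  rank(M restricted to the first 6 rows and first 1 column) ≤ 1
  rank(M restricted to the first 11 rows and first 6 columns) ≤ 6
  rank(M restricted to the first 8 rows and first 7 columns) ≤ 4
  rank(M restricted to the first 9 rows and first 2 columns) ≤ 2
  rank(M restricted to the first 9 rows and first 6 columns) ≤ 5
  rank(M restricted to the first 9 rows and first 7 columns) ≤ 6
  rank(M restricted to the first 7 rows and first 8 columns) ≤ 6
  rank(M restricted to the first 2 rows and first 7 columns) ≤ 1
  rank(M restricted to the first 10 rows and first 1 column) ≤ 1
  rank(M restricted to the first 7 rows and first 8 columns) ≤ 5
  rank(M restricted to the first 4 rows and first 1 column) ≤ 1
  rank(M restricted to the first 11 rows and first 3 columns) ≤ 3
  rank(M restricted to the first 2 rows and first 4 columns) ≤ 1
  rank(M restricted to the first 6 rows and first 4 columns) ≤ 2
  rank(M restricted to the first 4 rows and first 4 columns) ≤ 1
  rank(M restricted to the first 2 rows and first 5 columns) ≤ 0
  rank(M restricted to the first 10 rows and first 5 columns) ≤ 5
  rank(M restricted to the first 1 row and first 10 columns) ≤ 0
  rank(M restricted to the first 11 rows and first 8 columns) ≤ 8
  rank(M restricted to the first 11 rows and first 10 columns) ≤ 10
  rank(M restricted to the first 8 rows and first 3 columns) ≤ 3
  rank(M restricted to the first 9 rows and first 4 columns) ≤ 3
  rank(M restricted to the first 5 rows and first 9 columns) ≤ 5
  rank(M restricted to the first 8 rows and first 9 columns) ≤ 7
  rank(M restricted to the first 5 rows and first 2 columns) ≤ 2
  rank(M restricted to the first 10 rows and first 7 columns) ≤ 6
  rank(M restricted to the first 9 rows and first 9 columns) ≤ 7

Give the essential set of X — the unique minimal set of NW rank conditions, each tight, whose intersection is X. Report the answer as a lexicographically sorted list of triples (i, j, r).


Rank table r_w(11×11) implied by the 34 constraints:

  0 0 0 0 0 0 0 0 0 0 1
  0 0 0 0 0 1 1 1 1 1 2
  1 1 1 1 1 2 2 2 2 2 3
  1 1 1 1 2 3 3 3 3 3 4
  1 2 2 2 3 4 4 4 4 4 5
  1 2 2 2 3 4 4 5 5 5 6
  1 2 2 2 3 4 4 5 6 6 7
  1 2 2 2 3 4 4 5 6 7 8
  1 2 2 3 4 5 5 6 7 8 9
  1 2 3 4 5 6 6 7 8 9 10
  1 2 3 4 5 6 7 8 9 10 11

second differences of R give the permutation w = (11, 6, 1, 5, 2, 8, 9, 10, 4, 3, 7).

D(w) has 28 cells with 6 SE-corners; essential set:

[(1, 10, 0), (2, 5, 0), (4, 4, 1), (8, 4, 2), (8, 7, 4), (9, 3, 2)]


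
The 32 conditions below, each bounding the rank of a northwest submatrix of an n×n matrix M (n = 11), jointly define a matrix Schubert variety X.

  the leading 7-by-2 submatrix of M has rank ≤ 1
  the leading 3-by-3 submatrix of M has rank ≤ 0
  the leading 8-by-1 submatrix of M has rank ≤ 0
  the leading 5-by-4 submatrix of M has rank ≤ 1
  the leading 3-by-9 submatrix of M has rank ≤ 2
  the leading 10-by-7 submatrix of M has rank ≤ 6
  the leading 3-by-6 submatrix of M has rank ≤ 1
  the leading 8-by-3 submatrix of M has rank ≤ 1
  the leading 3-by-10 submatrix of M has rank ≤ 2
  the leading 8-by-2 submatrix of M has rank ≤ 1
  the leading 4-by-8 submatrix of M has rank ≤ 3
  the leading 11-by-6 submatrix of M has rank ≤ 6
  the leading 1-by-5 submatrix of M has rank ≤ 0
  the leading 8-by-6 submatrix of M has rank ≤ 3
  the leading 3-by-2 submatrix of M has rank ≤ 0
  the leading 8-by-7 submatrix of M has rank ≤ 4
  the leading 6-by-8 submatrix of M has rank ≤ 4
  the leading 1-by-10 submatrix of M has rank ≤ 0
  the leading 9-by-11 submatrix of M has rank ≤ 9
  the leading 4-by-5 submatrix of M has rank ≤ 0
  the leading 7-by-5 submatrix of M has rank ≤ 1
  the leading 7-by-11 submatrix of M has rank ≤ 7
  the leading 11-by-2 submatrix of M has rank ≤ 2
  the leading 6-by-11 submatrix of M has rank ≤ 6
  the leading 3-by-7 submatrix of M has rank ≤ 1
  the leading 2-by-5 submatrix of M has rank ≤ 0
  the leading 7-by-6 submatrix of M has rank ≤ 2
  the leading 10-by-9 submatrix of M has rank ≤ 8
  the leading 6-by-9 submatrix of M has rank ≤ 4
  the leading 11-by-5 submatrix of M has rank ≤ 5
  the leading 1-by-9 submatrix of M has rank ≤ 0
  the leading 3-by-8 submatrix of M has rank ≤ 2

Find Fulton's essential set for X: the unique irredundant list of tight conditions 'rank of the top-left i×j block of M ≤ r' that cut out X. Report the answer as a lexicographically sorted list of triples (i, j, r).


Computing R[i][j] = min implied NW-rank bound (n=11, 32 conditions):

  row 1: 0  0  0  0  0  0  0  0  0  0  1
  row 2: 0  0  0  0  0  1  1  1  1  1  2
  row 3: 0  0  0  0  0  1  1  2  2  2  3
  row 4: 0  0  0  0  0  1  2  3  3  3  4
  row 5: 0  1  1  1  1  2  3  4  4  4  5
  row 6: 0  1  1  1  1  2  3  4  4  5  6
  row 7: 0  1  1  1  1  2  3  4  5  6  7
  row 8: 0  1  1  2  2  3  4  5  6  7  8
  row 9: 1  2  2  3  3  4  5  6  7  8  9
  row 10: 1  2  3  4  4  5  6  7  8  9  10
  row 11: 1  2  3  4  5  6  7  8  9  10  11

the unique w with this rank table is (11, 6, 8, 7, 2, 10, 9, 4, 1, 3, 5).

7 SE-corners of the 38-cell Rothe diagram give Ess(w):

[(1, 10, 0), (3, 7, 1), (4, 5, 0), (6, 9, 4), (7, 5, 1), (8, 1, 0), (8, 3, 1)]


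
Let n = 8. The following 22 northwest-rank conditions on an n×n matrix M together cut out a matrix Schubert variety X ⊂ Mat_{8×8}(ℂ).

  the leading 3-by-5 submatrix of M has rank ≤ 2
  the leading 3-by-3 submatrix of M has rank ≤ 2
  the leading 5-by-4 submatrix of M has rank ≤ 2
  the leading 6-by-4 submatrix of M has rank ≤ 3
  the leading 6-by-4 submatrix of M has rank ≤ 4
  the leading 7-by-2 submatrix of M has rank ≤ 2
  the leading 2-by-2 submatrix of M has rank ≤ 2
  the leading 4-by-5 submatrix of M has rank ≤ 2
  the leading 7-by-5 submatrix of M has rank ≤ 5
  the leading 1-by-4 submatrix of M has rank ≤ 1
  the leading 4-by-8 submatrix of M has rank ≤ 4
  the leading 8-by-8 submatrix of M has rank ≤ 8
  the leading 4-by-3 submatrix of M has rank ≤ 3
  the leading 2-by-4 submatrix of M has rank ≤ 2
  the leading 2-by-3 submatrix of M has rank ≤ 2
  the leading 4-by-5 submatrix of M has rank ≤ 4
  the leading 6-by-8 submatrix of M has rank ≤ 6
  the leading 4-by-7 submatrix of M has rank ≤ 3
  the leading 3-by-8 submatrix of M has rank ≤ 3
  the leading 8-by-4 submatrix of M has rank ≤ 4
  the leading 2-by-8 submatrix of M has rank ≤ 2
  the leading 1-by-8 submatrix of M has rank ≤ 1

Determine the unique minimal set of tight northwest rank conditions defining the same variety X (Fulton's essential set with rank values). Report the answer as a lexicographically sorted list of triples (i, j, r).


The tightest implied rank at each (i,j), from the 22 conditions:

  row 1: 1 | 1 | 1 | 1 | 1 | 1 | 1 | 1
  row 2: 1 | 2 | 2 | 2 | 2 | 2 | 2 | 2
  row 3: 1 | 2 | 2 | 2 | 2 | 3 | 3 | 3
  row 4: 1 | 2 | 2 | 2 | 2 | 3 | 3 | 4
  row 5: 1 | 2 | 2 | 2 | 3 | 4 | 4 | 5
  row 6: 1 | 2 | 3 | 3 | 4 | 5 | 5 | 6
  row 7: 1 | 2 | 3 | 4 | 5 | 6 | 6 | 7
  row 8: 1 | 2 | 3 | 4 | 5 | 6 | 7 | 8

hence w(1..8) = (1, 2, 6, 8, 5, 3, 4, 7).

3 SE-corners of the 9-cell Rothe diagram give Ess(w):

[(4, 5, 2), (4, 7, 3), (5, 4, 2)]


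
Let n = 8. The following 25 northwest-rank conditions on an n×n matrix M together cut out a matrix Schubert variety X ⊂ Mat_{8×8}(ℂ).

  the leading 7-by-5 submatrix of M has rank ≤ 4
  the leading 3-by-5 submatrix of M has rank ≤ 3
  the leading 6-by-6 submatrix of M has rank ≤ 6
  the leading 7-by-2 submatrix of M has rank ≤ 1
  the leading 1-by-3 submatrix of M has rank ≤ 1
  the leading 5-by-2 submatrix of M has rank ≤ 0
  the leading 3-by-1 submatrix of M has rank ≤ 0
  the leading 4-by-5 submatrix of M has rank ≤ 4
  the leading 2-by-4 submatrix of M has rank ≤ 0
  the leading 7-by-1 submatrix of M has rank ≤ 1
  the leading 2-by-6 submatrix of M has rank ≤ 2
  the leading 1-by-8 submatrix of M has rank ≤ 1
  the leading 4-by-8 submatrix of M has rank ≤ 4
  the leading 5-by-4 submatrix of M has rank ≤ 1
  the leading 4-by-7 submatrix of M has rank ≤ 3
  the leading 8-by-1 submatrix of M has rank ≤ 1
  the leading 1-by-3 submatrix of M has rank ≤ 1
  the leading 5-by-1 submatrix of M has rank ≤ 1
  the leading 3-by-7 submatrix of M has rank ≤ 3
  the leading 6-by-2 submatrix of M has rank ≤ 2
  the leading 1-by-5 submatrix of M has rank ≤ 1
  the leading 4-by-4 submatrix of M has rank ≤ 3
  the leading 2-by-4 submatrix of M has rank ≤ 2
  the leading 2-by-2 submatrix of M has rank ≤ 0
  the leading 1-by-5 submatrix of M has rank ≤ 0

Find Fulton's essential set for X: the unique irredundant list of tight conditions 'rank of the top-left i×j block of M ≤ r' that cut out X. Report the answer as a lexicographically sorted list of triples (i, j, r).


Reconstructing r_w from the 25 given conditions:

  row 1: 0 0 0 0 0 1 1 1
  row 2: 0 0 0 0 1 2 2 2
  row 3: 0 0 1 1 2 3 3 3
  row 4: 0 0 1 1 2 3 3 4
  row 5: 0 0 1 1 2 3 4 5
  row 6: 1 1 2 2 3 4 5 6
  row 7: 1 1 2 3 4 5 6 7
  row 8: 1 2 3 4 5 6 7 8

hence w(1..8) = (6, 5, 3, 8, 7, 1, 4, 2).

Fulton essential set (6 of the 19 Rothe cells):

[(1, 5, 0), (2, 4, 0), (4, 7, 3), (5, 2, 0), (5, 4, 1), (7, 2, 1)]


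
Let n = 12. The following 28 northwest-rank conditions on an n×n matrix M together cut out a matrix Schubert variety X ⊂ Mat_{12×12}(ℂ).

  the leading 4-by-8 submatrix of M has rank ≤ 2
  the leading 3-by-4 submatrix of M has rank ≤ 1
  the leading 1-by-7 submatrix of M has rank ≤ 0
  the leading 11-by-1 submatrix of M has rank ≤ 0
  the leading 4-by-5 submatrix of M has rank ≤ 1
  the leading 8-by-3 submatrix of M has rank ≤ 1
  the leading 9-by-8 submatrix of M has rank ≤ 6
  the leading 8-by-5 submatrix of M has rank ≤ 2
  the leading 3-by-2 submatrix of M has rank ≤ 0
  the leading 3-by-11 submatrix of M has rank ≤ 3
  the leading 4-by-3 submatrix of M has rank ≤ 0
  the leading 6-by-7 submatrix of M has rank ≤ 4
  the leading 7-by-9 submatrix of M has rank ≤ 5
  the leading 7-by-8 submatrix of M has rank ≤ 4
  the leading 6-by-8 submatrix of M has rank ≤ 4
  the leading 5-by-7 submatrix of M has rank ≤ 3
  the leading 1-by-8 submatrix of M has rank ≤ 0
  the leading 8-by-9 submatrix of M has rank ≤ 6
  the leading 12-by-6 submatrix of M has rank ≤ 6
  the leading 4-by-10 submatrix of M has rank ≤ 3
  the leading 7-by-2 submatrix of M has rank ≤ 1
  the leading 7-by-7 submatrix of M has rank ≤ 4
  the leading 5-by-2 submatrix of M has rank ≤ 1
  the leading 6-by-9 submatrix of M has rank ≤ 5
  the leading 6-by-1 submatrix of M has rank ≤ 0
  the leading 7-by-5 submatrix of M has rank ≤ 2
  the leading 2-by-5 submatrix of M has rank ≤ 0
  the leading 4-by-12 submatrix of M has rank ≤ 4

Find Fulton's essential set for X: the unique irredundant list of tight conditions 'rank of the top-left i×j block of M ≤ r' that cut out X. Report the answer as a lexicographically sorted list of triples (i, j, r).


The tightest implied rank at each (i,j), from the 28 conditions:

  i=1: 0 | 0 | 0 | 0 | 0 | 0 | 0 | 0 | 1 | 1 | 1 | 1
  i=2: 0 | 0 | 0 | 0 | 0 | 1 | 1 | 1 | 2 | 2 | 2 | 2
  i=3: 0 | 0 | 0 | 1 | 1 | 2 | 2 | 2 | 3 | 3 | 3 | 3
  i=4: 0 | 0 | 0 | 1 | 1 | 2 | 2 | 2 | 3 | 3 | 4 | 4
  i=5: 0 | 1 | 1 | 2 | 2 | 3 | 3 | 3 | 4 | 4 | 5 | 5
  i=6: 0 | 1 | 1 | 2 | 2 | 3 | 4 | 4 | 5 | 5 | 6 | 6
  i=7: 0 | 1 | 1 | 2 | 2 | 3 | 4 | 4 | 5 | 6 | 7 | 7
  i=8: 0 | 1 | 1 | 2 | 2 | 3 | 4 | 5 | 6 | 7 | 8 | 8
  i=9: 0 | 1 | 2 | 3 | 3 | 4 | 5 | 6 | 7 | 8 | 9 | 9
  i=10: 0 | 1 | 2 | 3 | 4 | 5 | 6 | 7 | 8 | 9 | 10 | 10
  i=11: 0 | 1 | 2 | 3 | 4 | 5 | 6 | 7 | 8 | 9 | 10 | 11
  i=12: 1 | 2 | 3 | 4 | 5 | 6 | 7 | 8 | 9 | 10 | 11 | 12

giving w = (9, 6, 4, 11, 2, 7, 10, 8, 3, 5, 12, 1) via Δ²R.

10 SE-corners of the 37-cell Rothe diagram give Ess(w):

[(1, 8, 0), (2, 5, 0), (4, 3, 0), (4, 5, 1), (4, 8, 2), (4, 10, 3), (7, 8, 4), (8, 3, 1), (8, 5, 2), (11, 1, 0)]
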